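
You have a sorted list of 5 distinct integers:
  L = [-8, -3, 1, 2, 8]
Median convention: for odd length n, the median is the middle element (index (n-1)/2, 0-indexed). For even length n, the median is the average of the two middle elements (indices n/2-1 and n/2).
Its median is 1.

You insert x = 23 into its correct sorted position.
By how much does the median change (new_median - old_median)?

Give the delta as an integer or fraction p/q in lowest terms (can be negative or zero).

Answer: 1/2

Derivation:
Old median = 1
After inserting x = 23: new sorted = [-8, -3, 1, 2, 8, 23]
New median = 3/2
Delta = 3/2 - 1 = 1/2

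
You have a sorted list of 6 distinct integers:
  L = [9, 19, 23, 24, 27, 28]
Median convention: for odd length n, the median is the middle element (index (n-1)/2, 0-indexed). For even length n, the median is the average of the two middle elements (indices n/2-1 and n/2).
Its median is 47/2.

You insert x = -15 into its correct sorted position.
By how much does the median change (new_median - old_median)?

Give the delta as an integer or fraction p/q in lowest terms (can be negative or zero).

Old median = 47/2
After inserting x = -15: new sorted = [-15, 9, 19, 23, 24, 27, 28]
New median = 23
Delta = 23 - 47/2 = -1/2

Answer: -1/2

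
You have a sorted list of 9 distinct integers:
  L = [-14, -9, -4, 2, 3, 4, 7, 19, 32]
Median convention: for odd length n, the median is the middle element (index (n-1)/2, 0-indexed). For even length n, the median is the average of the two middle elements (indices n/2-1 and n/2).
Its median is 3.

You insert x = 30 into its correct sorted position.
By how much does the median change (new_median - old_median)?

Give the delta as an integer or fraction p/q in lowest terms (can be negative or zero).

Old median = 3
After inserting x = 30: new sorted = [-14, -9, -4, 2, 3, 4, 7, 19, 30, 32]
New median = 7/2
Delta = 7/2 - 3 = 1/2

Answer: 1/2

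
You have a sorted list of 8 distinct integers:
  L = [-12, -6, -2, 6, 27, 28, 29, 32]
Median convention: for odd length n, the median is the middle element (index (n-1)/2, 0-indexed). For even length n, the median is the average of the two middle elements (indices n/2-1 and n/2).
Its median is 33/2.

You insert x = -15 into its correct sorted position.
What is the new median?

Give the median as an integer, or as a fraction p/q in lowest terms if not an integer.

Answer: 6

Derivation:
Old list (sorted, length 8): [-12, -6, -2, 6, 27, 28, 29, 32]
Old median = 33/2
Insert x = -15
Old length even (8). Middle pair: indices 3,4 = 6,27.
New length odd (9). New median = single middle element.
x = -15: 0 elements are < x, 8 elements are > x.
New sorted list: [-15, -12, -6, -2, 6, 27, 28, 29, 32]
New median = 6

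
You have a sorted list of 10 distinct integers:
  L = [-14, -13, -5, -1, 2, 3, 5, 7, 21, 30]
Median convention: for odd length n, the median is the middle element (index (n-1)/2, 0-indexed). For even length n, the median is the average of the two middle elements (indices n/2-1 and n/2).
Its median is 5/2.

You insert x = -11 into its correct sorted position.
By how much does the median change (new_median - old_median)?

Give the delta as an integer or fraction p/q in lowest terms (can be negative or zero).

Old median = 5/2
After inserting x = -11: new sorted = [-14, -13, -11, -5, -1, 2, 3, 5, 7, 21, 30]
New median = 2
Delta = 2 - 5/2 = -1/2

Answer: -1/2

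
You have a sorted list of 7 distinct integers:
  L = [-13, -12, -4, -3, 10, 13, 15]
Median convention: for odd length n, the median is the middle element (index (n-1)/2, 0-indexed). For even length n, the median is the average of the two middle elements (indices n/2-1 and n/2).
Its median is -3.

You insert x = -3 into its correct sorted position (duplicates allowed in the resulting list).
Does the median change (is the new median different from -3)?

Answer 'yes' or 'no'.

Old median = -3
Insert x = -3
New median = -3
Changed? no

Answer: no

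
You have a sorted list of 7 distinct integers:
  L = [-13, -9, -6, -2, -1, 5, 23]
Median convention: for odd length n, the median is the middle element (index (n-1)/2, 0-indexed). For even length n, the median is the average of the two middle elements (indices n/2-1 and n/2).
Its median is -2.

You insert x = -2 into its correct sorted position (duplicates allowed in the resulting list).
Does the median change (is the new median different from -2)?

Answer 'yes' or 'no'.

Answer: no

Derivation:
Old median = -2
Insert x = -2
New median = -2
Changed? no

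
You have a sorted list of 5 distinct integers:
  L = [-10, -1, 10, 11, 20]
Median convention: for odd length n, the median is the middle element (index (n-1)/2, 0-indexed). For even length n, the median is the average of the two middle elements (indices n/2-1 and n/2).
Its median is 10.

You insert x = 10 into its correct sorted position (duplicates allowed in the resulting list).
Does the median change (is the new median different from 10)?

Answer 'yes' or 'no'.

Answer: no

Derivation:
Old median = 10
Insert x = 10
New median = 10
Changed? no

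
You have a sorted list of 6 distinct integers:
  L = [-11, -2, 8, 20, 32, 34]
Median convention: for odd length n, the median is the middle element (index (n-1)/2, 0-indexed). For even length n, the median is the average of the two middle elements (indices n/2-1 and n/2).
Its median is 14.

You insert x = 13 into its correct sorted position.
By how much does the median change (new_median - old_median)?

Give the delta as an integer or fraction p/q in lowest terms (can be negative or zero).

Answer: -1

Derivation:
Old median = 14
After inserting x = 13: new sorted = [-11, -2, 8, 13, 20, 32, 34]
New median = 13
Delta = 13 - 14 = -1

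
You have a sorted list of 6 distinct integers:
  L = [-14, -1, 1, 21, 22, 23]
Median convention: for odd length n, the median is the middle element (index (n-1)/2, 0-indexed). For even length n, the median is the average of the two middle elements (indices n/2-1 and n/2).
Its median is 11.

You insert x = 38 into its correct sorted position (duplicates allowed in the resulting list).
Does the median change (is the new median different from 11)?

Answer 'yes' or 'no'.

Old median = 11
Insert x = 38
New median = 21
Changed? yes

Answer: yes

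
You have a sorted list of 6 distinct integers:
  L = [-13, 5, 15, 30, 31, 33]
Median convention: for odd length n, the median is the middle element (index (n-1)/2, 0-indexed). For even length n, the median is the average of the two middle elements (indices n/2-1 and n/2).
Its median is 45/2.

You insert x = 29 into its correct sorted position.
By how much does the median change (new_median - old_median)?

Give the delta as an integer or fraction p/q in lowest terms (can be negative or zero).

Answer: 13/2

Derivation:
Old median = 45/2
After inserting x = 29: new sorted = [-13, 5, 15, 29, 30, 31, 33]
New median = 29
Delta = 29 - 45/2 = 13/2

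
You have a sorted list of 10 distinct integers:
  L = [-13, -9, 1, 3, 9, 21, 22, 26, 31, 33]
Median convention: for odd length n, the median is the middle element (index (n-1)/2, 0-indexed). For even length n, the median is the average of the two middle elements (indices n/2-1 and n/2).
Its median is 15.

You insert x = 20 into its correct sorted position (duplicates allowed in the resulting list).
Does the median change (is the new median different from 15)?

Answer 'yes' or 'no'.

Old median = 15
Insert x = 20
New median = 20
Changed? yes

Answer: yes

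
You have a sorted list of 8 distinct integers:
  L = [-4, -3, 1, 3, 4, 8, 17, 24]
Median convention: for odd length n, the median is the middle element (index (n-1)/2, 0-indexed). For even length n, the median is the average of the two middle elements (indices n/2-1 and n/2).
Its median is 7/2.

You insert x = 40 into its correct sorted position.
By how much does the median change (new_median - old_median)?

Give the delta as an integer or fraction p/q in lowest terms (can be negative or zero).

Old median = 7/2
After inserting x = 40: new sorted = [-4, -3, 1, 3, 4, 8, 17, 24, 40]
New median = 4
Delta = 4 - 7/2 = 1/2

Answer: 1/2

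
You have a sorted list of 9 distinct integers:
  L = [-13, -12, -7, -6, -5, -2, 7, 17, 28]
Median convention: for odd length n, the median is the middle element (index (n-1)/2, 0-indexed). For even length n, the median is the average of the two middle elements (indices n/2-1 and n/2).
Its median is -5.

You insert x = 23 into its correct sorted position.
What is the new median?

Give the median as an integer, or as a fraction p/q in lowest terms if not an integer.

Answer: -7/2

Derivation:
Old list (sorted, length 9): [-13, -12, -7, -6, -5, -2, 7, 17, 28]
Old median = -5
Insert x = 23
Old length odd (9). Middle was index 4 = -5.
New length even (10). New median = avg of two middle elements.
x = 23: 8 elements are < x, 1 elements are > x.
New sorted list: [-13, -12, -7, -6, -5, -2, 7, 17, 23, 28]
New median = -7/2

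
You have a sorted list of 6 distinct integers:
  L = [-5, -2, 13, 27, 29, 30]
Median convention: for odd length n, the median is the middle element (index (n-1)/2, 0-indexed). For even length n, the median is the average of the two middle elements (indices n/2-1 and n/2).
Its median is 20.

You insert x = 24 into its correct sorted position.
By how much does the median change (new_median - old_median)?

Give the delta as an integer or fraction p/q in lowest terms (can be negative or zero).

Answer: 4

Derivation:
Old median = 20
After inserting x = 24: new sorted = [-5, -2, 13, 24, 27, 29, 30]
New median = 24
Delta = 24 - 20 = 4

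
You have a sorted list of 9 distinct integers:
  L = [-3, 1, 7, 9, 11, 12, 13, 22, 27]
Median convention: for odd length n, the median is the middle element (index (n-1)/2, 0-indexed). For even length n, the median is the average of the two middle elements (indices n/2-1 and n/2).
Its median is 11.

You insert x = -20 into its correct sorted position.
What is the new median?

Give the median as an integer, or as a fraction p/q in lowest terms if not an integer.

Old list (sorted, length 9): [-3, 1, 7, 9, 11, 12, 13, 22, 27]
Old median = 11
Insert x = -20
Old length odd (9). Middle was index 4 = 11.
New length even (10). New median = avg of two middle elements.
x = -20: 0 elements are < x, 9 elements are > x.
New sorted list: [-20, -3, 1, 7, 9, 11, 12, 13, 22, 27]
New median = 10

Answer: 10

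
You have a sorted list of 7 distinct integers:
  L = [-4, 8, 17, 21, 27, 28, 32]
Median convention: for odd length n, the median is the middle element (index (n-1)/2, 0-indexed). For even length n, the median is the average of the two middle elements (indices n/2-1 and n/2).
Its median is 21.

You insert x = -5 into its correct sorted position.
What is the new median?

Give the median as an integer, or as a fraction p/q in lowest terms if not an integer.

Answer: 19

Derivation:
Old list (sorted, length 7): [-4, 8, 17, 21, 27, 28, 32]
Old median = 21
Insert x = -5
Old length odd (7). Middle was index 3 = 21.
New length even (8). New median = avg of two middle elements.
x = -5: 0 elements are < x, 7 elements are > x.
New sorted list: [-5, -4, 8, 17, 21, 27, 28, 32]
New median = 19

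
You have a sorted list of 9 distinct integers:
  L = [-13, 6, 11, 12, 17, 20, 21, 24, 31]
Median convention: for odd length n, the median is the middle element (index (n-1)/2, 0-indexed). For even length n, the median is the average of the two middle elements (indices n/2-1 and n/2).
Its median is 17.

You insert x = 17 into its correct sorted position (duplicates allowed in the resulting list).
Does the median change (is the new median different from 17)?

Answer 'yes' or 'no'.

Old median = 17
Insert x = 17
New median = 17
Changed? no

Answer: no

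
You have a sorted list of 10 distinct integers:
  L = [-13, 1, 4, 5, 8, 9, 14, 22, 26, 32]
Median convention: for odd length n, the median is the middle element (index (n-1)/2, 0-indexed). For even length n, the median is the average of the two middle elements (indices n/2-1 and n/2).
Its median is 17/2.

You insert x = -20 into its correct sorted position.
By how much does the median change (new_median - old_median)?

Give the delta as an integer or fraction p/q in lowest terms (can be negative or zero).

Old median = 17/2
After inserting x = -20: new sorted = [-20, -13, 1, 4, 5, 8, 9, 14, 22, 26, 32]
New median = 8
Delta = 8 - 17/2 = -1/2

Answer: -1/2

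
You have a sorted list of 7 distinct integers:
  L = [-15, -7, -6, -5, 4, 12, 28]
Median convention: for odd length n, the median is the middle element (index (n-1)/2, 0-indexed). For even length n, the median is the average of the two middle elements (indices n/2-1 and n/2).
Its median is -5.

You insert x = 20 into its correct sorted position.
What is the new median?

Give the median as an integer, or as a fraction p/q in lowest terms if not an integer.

Old list (sorted, length 7): [-15, -7, -6, -5, 4, 12, 28]
Old median = -5
Insert x = 20
Old length odd (7). Middle was index 3 = -5.
New length even (8). New median = avg of two middle elements.
x = 20: 6 elements are < x, 1 elements are > x.
New sorted list: [-15, -7, -6, -5, 4, 12, 20, 28]
New median = -1/2

Answer: -1/2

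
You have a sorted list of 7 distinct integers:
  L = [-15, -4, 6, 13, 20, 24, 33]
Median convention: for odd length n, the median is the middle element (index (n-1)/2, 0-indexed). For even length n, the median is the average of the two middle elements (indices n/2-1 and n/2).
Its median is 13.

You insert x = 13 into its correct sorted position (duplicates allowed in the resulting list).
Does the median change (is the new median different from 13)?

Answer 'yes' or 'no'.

Old median = 13
Insert x = 13
New median = 13
Changed? no

Answer: no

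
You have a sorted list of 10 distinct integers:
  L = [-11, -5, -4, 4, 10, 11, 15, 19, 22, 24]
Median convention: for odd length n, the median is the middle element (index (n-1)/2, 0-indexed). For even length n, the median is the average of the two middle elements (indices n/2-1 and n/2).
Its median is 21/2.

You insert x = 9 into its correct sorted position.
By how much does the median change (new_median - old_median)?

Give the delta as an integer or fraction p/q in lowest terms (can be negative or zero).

Answer: -1/2

Derivation:
Old median = 21/2
After inserting x = 9: new sorted = [-11, -5, -4, 4, 9, 10, 11, 15, 19, 22, 24]
New median = 10
Delta = 10 - 21/2 = -1/2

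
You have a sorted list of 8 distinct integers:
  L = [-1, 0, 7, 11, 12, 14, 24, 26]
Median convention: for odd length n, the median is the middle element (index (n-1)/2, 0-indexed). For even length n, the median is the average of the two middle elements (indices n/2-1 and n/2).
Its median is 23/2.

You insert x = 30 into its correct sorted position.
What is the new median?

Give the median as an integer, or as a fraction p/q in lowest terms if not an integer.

Answer: 12

Derivation:
Old list (sorted, length 8): [-1, 0, 7, 11, 12, 14, 24, 26]
Old median = 23/2
Insert x = 30
Old length even (8). Middle pair: indices 3,4 = 11,12.
New length odd (9). New median = single middle element.
x = 30: 8 elements are < x, 0 elements are > x.
New sorted list: [-1, 0, 7, 11, 12, 14, 24, 26, 30]
New median = 12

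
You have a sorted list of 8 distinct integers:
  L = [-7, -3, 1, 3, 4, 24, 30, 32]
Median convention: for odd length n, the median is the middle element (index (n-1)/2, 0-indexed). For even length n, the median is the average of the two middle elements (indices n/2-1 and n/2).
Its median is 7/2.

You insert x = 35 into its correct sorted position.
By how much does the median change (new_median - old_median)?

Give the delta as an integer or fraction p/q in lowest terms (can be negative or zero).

Answer: 1/2

Derivation:
Old median = 7/2
After inserting x = 35: new sorted = [-7, -3, 1, 3, 4, 24, 30, 32, 35]
New median = 4
Delta = 4 - 7/2 = 1/2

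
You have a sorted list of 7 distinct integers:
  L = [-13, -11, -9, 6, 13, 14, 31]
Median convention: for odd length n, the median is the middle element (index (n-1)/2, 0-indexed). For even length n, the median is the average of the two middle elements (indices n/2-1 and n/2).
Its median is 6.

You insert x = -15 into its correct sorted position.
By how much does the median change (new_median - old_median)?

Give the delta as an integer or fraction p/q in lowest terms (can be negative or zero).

Old median = 6
After inserting x = -15: new sorted = [-15, -13, -11, -9, 6, 13, 14, 31]
New median = -3/2
Delta = -3/2 - 6 = -15/2

Answer: -15/2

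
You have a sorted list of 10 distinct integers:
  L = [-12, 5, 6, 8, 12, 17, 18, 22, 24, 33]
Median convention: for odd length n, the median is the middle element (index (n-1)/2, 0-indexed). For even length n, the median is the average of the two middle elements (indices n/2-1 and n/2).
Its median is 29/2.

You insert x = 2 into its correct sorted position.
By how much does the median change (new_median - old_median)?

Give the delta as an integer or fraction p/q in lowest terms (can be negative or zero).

Answer: -5/2

Derivation:
Old median = 29/2
After inserting x = 2: new sorted = [-12, 2, 5, 6, 8, 12, 17, 18, 22, 24, 33]
New median = 12
Delta = 12 - 29/2 = -5/2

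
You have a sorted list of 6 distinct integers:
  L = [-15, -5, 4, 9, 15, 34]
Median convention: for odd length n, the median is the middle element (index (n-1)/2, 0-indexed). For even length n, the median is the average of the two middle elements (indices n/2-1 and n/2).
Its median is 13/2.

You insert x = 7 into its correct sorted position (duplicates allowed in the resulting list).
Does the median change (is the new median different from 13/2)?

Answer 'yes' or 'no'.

Old median = 13/2
Insert x = 7
New median = 7
Changed? yes

Answer: yes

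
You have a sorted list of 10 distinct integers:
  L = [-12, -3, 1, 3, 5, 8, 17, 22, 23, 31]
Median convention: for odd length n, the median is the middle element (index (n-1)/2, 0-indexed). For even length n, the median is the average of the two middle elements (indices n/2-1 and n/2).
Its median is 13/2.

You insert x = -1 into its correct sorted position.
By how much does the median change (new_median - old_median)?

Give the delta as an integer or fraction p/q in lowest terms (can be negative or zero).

Old median = 13/2
After inserting x = -1: new sorted = [-12, -3, -1, 1, 3, 5, 8, 17, 22, 23, 31]
New median = 5
Delta = 5 - 13/2 = -3/2

Answer: -3/2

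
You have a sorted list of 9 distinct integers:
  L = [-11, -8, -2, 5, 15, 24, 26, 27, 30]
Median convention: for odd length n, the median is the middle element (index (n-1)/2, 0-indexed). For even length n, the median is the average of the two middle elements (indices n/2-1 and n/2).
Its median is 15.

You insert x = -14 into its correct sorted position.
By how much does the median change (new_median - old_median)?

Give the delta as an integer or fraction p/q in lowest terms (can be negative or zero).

Old median = 15
After inserting x = -14: new sorted = [-14, -11, -8, -2, 5, 15, 24, 26, 27, 30]
New median = 10
Delta = 10 - 15 = -5

Answer: -5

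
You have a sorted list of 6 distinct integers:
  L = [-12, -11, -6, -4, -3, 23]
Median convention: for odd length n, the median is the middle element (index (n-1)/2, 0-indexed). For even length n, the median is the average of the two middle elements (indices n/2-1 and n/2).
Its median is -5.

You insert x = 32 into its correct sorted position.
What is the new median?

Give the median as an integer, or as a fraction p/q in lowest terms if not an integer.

Answer: -4

Derivation:
Old list (sorted, length 6): [-12, -11, -6, -4, -3, 23]
Old median = -5
Insert x = 32
Old length even (6). Middle pair: indices 2,3 = -6,-4.
New length odd (7). New median = single middle element.
x = 32: 6 elements are < x, 0 elements are > x.
New sorted list: [-12, -11, -6, -4, -3, 23, 32]
New median = -4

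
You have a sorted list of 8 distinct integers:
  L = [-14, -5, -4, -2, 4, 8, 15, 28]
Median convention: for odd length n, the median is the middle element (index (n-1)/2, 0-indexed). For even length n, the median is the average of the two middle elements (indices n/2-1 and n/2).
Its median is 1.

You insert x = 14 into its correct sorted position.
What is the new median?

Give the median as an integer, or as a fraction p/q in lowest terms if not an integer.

Old list (sorted, length 8): [-14, -5, -4, -2, 4, 8, 15, 28]
Old median = 1
Insert x = 14
Old length even (8). Middle pair: indices 3,4 = -2,4.
New length odd (9). New median = single middle element.
x = 14: 6 elements are < x, 2 elements are > x.
New sorted list: [-14, -5, -4, -2, 4, 8, 14, 15, 28]
New median = 4

Answer: 4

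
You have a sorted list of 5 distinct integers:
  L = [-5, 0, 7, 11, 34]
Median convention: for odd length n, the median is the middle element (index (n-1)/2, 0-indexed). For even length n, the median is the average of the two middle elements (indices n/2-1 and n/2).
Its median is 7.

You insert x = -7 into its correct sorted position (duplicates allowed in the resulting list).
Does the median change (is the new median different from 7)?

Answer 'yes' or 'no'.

Old median = 7
Insert x = -7
New median = 7/2
Changed? yes

Answer: yes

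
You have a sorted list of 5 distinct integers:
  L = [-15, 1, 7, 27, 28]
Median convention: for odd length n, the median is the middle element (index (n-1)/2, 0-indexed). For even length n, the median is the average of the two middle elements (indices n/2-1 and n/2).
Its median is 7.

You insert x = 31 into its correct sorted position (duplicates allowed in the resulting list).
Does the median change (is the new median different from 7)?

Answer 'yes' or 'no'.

Answer: yes

Derivation:
Old median = 7
Insert x = 31
New median = 17
Changed? yes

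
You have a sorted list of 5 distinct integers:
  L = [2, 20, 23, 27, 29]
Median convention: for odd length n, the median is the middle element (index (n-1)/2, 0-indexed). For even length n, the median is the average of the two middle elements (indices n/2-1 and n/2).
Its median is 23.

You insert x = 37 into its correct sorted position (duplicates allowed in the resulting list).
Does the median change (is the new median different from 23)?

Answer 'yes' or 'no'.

Old median = 23
Insert x = 37
New median = 25
Changed? yes

Answer: yes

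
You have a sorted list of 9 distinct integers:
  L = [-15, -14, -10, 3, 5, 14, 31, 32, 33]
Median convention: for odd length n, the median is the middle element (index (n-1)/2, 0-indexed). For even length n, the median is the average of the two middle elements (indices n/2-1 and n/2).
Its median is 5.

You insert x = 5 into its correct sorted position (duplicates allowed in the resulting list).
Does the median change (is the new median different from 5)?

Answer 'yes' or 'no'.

Old median = 5
Insert x = 5
New median = 5
Changed? no

Answer: no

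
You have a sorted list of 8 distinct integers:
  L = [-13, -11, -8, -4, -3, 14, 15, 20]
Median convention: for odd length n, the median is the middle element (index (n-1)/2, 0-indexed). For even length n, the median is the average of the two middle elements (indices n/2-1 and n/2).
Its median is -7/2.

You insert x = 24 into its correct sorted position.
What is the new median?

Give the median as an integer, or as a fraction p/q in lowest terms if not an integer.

Answer: -3

Derivation:
Old list (sorted, length 8): [-13, -11, -8, -4, -3, 14, 15, 20]
Old median = -7/2
Insert x = 24
Old length even (8). Middle pair: indices 3,4 = -4,-3.
New length odd (9). New median = single middle element.
x = 24: 8 elements are < x, 0 elements are > x.
New sorted list: [-13, -11, -8, -4, -3, 14, 15, 20, 24]
New median = -3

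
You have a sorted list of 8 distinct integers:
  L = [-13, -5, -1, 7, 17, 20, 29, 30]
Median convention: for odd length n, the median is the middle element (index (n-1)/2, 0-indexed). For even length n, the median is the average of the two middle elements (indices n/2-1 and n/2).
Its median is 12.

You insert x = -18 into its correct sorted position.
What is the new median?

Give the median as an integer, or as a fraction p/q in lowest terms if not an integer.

Answer: 7

Derivation:
Old list (sorted, length 8): [-13, -5, -1, 7, 17, 20, 29, 30]
Old median = 12
Insert x = -18
Old length even (8). Middle pair: indices 3,4 = 7,17.
New length odd (9). New median = single middle element.
x = -18: 0 elements are < x, 8 elements are > x.
New sorted list: [-18, -13, -5, -1, 7, 17, 20, 29, 30]
New median = 7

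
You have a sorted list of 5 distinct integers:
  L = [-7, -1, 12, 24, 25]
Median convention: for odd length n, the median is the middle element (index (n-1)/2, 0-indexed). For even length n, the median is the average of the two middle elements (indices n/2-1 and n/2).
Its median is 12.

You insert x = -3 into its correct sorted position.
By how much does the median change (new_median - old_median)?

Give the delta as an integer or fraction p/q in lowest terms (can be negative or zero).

Old median = 12
After inserting x = -3: new sorted = [-7, -3, -1, 12, 24, 25]
New median = 11/2
Delta = 11/2 - 12 = -13/2

Answer: -13/2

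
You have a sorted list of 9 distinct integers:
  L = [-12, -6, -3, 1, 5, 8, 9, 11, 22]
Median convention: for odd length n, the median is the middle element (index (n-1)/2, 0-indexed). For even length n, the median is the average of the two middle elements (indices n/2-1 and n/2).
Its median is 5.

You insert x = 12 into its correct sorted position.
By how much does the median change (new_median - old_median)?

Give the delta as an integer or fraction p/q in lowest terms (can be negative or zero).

Answer: 3/2

Derivation:
Old median = 5
After inserting x = 12: new sorted = [-12, -6, -3, 1, 5, 8, 9, 11, 12, 22]
New median = 13/2
Delta = 13/2 - 5 = 3/2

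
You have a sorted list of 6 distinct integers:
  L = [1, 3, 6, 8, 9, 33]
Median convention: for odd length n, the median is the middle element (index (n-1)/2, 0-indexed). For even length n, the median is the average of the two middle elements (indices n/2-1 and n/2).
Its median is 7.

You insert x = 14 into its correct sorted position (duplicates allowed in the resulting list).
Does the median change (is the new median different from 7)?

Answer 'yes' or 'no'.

Answer: yes

Derivation:
Old median = 7
Insert x = 14
New median = 8
Changed? yes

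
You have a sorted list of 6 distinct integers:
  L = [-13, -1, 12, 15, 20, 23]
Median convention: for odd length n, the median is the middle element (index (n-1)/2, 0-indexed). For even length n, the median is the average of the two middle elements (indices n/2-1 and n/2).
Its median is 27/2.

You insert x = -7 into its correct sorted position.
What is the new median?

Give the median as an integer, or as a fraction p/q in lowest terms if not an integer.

Old list (sorted, length 6): [-13, -1, 12, 15, 20, 23]
Old median = 27/2
Insert x = -7
Old length even (6). Middle pair: indices 2,3 = 12,15.
New length odd (7). New median = single middle element.
x = -7: 1 elements are < x, 5 elements are > x.
New sorted list: [-13, -7, -1, 12, 15, 20, 23]
New median = 12

Answer: 12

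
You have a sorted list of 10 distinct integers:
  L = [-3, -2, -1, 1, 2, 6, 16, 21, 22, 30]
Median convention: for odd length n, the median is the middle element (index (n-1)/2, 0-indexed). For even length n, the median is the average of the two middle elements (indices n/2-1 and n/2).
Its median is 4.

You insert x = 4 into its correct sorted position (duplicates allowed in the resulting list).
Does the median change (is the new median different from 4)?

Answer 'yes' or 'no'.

Old median = 4
Insert x = 4
New median = 4
Changed? no

Answer: no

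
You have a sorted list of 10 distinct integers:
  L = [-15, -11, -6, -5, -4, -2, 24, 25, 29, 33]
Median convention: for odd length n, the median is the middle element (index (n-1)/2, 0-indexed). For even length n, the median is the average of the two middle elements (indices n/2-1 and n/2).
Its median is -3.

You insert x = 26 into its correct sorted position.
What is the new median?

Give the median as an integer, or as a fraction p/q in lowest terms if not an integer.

Old list (sorted, length 10): [-15, -11, -6, -5, -4, -2, 24, 25, 29, 33]
Old median = -3
Insert x = 26
Old length even (10). Middle pair: indices 4,5 = -4,-2.
New length odd (11). New median = single middle element.
x = 26: 8 elements are < x, 2 elements are > x.
New sorted list: [-15, -11, -6, -5, -4, -2, 24, 25, 26, 29, 33]
New median = -2

Answer: -2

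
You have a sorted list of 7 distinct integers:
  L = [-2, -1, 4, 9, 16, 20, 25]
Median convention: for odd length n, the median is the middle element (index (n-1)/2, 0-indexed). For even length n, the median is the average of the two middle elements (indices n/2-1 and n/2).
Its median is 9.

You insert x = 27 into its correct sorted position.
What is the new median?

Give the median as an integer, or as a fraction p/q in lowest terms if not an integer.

Old list (sorted, length 7): [-2, -1, 4, 9, 16, 20, 25]
Old median = 9
Insert x = 27
Old length odd (7). Middle was index 3 = 9.
New length even (8). New median = avg of two middle elements.
x = 27: 7 elements are < x, 0 elements are > x.
New sorted list: [-2, -1, 4, 9, 16, 20, 25, 27]
New median = 25/2

Answer: 25/2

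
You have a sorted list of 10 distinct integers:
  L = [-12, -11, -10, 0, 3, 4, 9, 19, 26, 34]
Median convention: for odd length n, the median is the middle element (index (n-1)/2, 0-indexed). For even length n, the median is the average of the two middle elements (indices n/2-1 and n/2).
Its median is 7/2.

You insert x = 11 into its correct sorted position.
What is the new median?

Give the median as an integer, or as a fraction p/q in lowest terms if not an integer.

Answer: 4

Derivation:
Old list (sorted, length 10): [-12, -11, -10, 0, 3, 4, 9, 19, 26, 34]
Old median = 7/2
Insert x = 11
Old length even (10). Middle pair: indices 4,5 = 3,4.
New length odd (11). New median = single middle element.
x = 11: 7 elements are < x, 3 elements are > x.
New sorted list: [-12, -11, -10, 0, 3, 4, 9, 11, 19, 26, 34]
New median = 4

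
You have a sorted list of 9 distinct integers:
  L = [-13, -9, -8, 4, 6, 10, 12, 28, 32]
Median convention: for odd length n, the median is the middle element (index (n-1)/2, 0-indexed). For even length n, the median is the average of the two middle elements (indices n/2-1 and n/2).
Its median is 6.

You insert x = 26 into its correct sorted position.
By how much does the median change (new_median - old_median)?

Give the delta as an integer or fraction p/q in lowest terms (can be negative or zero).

Old median = 6
After inserting x = 26: new sorted = [-13, -9, -8, 4, 6, 10, 12, 26, 28, 32]
New median = 8
Delta = 8 - 6 = 2

Answer: 2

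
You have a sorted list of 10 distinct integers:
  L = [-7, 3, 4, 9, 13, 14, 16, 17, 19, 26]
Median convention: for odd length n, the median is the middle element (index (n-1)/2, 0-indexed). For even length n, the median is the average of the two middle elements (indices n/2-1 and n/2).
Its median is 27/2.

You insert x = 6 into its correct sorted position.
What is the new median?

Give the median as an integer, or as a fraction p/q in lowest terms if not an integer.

Answer: 13

Derivation:
Old list (sorted, length 10): [-7, 3, 4, 9, 13, 14, 16, 17, 19, 26]
Old median = 27/2
Insert x = 6
Old length even (10). Middle pair: indices 4,5 = 13,14.
New length odd (11). New median = single middle element.
x = 6: 3 elements are < x, 7 elements are > x.
New sorted list: [-7, 3, 4, 6, 9, 13, 14, 16, 17, 19, 26]
New median = 13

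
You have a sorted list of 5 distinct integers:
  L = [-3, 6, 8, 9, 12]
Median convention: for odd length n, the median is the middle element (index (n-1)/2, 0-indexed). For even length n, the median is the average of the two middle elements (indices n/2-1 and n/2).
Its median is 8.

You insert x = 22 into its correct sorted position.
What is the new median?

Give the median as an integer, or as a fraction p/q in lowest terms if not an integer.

Answer: 17/2

Derivation:
Old list (sorted, length 5): [-3, 6, 8, 9, 12]
Old median = 8
Insert x = 22
Old length odd (5). Middle was index 2 = 8.
New length even (6). New median = avg of two middle elements.
x = 22: 5 elements are < x, 0 elements are > x.
New sorted list: [-3, 6, 8, 9, 12, 22]
New median = 17/2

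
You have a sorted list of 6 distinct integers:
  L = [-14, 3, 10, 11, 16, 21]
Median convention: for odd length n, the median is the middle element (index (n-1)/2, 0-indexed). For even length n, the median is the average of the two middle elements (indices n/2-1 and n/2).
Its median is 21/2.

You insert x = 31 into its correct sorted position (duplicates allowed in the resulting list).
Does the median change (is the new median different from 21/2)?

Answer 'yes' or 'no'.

Answer: yes

Derivation:
Old median = 21/2
Insert x = 31
New median = 11
Changed? yes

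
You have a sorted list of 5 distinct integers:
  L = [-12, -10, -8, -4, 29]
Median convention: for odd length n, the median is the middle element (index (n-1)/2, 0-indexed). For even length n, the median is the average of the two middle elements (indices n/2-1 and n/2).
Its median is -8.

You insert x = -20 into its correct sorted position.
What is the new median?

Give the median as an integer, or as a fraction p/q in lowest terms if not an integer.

Answer: -9

Derivation:
Old list (sorted, length 5): [-12, -10, -8, -4, 29]
Old median = -8
Insert x = -20
Old length odd (5). Middle was index 2 = -8.
New length even (6). New median = avg of two middle elements.
x = -20: 0 elements are < x, 5 elements are > x.
New sorted list: [-20, -12, -10, -8, -4, 29]
New median = -9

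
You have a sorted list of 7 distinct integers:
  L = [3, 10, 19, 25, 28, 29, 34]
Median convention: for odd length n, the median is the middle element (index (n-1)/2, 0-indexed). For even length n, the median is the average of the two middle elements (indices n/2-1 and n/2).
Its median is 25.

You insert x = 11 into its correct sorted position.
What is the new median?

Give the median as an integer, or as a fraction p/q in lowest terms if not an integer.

Answer: 22

Derivation:
Old list (sorted, length 7): [3, 10, 19, 25, 28, 29, 34]
Old median = 25
Insert x = 11
Old length odd (7). Middle was index 3 = 25.
New length even (8). New median = avg of two middle elements.
x = 11: 2 elements are < x, 5 elements are > x.
New sorted list: [3, 10, 11, 19, 25, 28, 29, 34]
New median = 22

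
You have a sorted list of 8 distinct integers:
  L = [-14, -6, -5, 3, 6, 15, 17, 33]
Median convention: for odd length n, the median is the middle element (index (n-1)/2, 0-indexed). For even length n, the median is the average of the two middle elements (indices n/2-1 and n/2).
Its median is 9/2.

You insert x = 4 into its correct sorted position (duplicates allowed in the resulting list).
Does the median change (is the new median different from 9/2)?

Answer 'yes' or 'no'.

Answer: yes

Derivation:
Old median = 9/2
Insert x = 4
New median = 4
Changed? yes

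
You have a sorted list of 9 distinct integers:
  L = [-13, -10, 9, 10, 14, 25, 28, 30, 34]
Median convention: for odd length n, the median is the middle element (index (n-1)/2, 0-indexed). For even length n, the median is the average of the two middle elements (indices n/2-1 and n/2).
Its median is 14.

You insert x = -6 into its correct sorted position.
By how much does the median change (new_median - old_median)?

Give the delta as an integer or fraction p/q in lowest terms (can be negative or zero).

Old median = 14
After inserting x = -6: new sorted = [-13, -10, -6, 9, 10, 14, 25, 28, 30, 34]
New median = 12
Delta = 12 - 14 = -2

Answer: -2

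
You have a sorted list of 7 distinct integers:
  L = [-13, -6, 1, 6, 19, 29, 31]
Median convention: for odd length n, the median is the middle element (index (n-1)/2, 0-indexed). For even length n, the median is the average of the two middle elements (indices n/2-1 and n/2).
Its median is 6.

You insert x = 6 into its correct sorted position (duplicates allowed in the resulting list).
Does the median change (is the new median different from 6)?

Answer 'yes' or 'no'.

Old median = 6
Insert x = 6
New median = 6
Changed? no

Answer: no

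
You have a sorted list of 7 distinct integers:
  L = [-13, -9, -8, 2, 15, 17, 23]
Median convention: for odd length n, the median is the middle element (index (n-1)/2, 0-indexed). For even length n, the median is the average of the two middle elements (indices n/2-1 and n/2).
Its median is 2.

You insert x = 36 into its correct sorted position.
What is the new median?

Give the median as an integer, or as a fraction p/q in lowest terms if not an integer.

Old list (sorted, length 7): [-13, -9, -8, 2, 15, 17, 23]
Old median = 2
Insert x = 36
Old length odd (7). Middle was index 3 = 2.
New length even (8). New median = avg of two middle elements.
x = 36: 7 elements are < x, 0 elements are > x.
New sorted list: [-13, -9, -8, 2, 15, 17, 23, 36]
New median = 17/2

Answer: 17/2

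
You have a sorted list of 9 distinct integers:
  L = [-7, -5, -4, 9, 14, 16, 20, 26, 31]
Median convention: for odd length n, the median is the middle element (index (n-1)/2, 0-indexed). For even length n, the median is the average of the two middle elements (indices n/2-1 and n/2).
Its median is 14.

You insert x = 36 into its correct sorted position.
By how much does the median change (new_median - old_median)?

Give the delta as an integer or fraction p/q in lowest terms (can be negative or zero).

Old median = 14
After inserting x = 36: new sorted = [-7, -5, -4, 9, 14, 16, 20, 26, 31, 36]
New median = 15
Delta = 15 - 14 = 1

Answer: 1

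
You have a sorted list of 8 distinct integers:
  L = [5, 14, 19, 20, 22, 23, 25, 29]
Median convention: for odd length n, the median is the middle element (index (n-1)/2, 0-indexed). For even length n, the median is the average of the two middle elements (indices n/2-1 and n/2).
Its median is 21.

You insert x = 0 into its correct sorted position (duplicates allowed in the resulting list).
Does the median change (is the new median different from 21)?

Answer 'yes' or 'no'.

Answer: yes

Derivation:
Old median = 21
Insert x = 0
New median = 20
Changed? yes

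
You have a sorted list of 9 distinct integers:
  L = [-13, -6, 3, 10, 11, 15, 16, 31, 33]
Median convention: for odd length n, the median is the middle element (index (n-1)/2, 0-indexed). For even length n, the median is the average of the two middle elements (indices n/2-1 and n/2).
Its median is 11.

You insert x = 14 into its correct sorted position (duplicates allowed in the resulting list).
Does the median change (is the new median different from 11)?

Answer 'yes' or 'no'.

Answer: yes

Derivation:
Old median = 11
Insert x = 14
New median = 25/2
Changed? yes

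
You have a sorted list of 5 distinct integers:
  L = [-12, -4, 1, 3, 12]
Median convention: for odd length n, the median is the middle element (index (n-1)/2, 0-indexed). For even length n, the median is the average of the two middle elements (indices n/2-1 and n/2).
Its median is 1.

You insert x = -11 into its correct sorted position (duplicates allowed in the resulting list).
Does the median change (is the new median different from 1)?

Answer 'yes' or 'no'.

Old median = 1
Insert x = -11
New median = -3/2
Changed? yes

Answer: yes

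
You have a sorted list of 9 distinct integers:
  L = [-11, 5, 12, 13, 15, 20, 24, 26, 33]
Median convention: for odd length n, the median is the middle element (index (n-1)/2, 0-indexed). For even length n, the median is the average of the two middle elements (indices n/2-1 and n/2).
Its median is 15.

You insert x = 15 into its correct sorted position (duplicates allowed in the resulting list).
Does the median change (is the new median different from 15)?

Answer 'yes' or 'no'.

Answer: no

Derivation:
Old median = 15
Insert x = 15
New median = 15
Changed? no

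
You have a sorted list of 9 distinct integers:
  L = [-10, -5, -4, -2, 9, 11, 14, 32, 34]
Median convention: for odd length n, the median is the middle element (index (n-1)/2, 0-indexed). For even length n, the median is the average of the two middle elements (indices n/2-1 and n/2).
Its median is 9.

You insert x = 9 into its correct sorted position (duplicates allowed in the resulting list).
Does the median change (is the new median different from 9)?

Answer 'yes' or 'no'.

Old median = 9
Insert x = 9
New median = 9
Changed? no

Answer: no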